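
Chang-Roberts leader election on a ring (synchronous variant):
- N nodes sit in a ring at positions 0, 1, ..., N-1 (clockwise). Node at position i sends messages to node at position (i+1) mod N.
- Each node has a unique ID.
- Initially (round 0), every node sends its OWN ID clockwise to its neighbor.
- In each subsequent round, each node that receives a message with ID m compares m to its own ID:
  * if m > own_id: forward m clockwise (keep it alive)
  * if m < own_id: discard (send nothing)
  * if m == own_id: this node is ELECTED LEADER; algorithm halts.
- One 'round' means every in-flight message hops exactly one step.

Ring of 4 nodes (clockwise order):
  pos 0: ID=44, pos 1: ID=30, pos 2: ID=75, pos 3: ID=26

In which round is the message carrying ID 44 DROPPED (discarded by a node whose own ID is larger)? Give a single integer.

Round 1: pos1(id30) recv 44: fwd; pos2(id75) recv 30: drop; pos3(id26) recv 75: fwd; pos0(id44) recv 26: drop
Round 2: pos2(id75) recv 44: drop; pos0(id44) recv 75: fwd
Round 3: pos1(id30) recv 75: fwd
Round 4: pos2(id75) recv 75: ELECTED
Message ID 44 originates at pos 0; dropped at pos 2 in round 2

Answer: 2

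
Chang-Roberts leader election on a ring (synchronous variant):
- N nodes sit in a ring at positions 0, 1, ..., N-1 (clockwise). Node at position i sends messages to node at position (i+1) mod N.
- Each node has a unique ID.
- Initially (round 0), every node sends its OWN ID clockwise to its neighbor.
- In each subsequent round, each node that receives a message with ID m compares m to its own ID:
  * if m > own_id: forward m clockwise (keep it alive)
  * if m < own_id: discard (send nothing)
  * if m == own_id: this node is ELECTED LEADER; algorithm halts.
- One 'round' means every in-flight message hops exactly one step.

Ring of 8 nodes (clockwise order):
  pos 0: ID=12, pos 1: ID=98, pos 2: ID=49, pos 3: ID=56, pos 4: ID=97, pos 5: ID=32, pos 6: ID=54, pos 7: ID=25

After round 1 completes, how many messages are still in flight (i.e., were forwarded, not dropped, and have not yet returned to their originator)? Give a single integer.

Round 1: pos1(id98) recv 12: drop; pos2(id49) recv 98: fwd; pos3(id56) recv 49: drop; pos4(id97) recv 56: drop; pos5(id32) recv 97: fwd; pos6(id54) recv 32: drop; pos7(id25) recv 54: fwd; pos0(id12) recv 25: fwd
After round 1: 4 messages still in flight

Answer: 4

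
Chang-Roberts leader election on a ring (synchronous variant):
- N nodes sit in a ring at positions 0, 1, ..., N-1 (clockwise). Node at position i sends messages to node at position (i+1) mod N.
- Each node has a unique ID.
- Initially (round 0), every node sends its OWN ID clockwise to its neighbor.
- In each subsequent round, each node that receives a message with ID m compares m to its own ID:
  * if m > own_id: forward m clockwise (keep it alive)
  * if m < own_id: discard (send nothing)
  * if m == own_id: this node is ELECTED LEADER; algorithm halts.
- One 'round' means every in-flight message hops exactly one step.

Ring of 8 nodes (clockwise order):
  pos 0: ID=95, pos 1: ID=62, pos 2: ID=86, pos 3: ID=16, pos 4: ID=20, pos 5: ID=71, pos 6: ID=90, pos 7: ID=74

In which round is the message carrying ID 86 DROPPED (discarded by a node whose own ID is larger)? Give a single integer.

Round 1: pos1(id62) recv 95: fwd; pos2(id86) recv 62: drop; pos3(id16) recv 86: fwd; pos4(id20) recv 16: drop; pos5(id71) recv 20: drop; pos6(id90) recv 71: drop; pos7(id74) recv 90: fwd; pos0(id95) recv 74: drop
Round 2: pos2(id86) recv 95: fwd; pos4(id20) recv 86: fwd; pos0(id95) recv 90: drop
Round 3: pos3(id16) recv 95: fwd; pos5(id71) recv 86: fwd
Round 4: pos4(id20) recv 95: fwd; pos6(id90) recv 86: drop
Round 5: pos5(id71) recv 95: fwd
Round 6: pos6(id90) recv 95: fwd
Round 7: pos7(id74) recv 95: fwd
Round 8: pos0(id95) recv 95: ELECTED
Message ID 86 originates at pos 2; dropped at pos 6 in round 4

Answer: 4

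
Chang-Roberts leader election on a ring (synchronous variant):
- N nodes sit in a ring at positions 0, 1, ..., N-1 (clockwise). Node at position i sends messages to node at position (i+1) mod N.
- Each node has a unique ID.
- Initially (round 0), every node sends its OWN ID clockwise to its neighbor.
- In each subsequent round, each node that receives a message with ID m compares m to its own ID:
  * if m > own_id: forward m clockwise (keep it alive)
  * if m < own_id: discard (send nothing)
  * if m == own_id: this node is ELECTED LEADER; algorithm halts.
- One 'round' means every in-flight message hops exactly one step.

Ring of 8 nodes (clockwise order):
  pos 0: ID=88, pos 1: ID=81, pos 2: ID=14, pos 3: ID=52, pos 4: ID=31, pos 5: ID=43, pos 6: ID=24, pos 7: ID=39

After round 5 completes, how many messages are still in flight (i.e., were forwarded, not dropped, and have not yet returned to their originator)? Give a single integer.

Round 1: pos1(id81) recv 88: fwd; pos2(id14) recv 81: fwd; pos3(id52) recv 14: drop; pos4(id31) recv 52: fwd; pos5(id43) recv 31: drop; pos6(id24) recv 43: fwd; pos7(id39) recv 24: drop; pos0(id88) recv 39: drop
Round 2: pos2(id14) recv 88: fwd; pos3(id52) recv 81: fwd; pos5(id43) recv 52: fwd; pos7(id39) recv 43: fwd
Round 3: pos3(id52) recv 88: fwd; pos4(id31) recv 81: fwd; pos6(id24) recv 52: fwd; pos0(id88) recv 43: drop
Round 4: pos4(id31) recv 88: fwd; pos5(id43) recv 81: fwd; pos7(id39) recv 52: fwd
Round 5: pos5(id43) recv 88: fwd; pos6(id24) recv 81: fwd; pos0(id88) recv 52: drop
After round 5: 2 messages still in flight

Answer: 2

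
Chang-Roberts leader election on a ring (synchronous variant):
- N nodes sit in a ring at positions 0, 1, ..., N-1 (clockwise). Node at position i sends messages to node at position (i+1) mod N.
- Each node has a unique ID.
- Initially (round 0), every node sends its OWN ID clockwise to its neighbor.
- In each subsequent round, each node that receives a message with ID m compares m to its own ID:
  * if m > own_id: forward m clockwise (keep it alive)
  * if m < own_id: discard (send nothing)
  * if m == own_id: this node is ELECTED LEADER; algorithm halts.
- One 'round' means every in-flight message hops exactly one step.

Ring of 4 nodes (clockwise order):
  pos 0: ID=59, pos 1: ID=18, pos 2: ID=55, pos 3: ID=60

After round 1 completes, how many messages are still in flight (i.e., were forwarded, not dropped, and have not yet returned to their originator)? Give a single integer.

Round 1: pos1(id18) recv 59: fwd; pos2(id55) recv 18: drop; pos3(id60) recv 55: drop; pos0(id59) recv 60: fwd
After round 1: 2 messages still in flight

Answer: 2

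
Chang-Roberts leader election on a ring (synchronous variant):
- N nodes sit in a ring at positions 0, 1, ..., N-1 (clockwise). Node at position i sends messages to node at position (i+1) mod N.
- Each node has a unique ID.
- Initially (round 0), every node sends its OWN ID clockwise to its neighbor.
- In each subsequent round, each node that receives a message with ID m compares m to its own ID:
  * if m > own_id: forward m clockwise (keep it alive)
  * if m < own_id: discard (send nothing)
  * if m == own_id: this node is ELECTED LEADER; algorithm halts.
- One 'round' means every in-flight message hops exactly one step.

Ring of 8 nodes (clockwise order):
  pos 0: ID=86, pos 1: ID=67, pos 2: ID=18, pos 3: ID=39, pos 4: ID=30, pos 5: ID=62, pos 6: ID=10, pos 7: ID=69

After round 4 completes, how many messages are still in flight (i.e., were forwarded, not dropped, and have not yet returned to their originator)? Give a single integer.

Round 1: pos1(id67) recv 86: fwd; pos2(id18) recv 67: fwd; pos3(id39) recv 18: drop; pos4(id30) recv 39: fwd; pos5(id62) recv 30: drop; pos6(id10) recv 62: fwd; pos7(id69) recv 10: drop; pos0(id86) recv 69: drop
Round 2: pos2(id18) recv 86: fwd; pos3(id39) recv 67: fwd; pos5(id62) recv 39: drop; pos7(id69) recv 62: drop
Round 3: pos3(id39) recv 86: fwd; pos4(id30) recv 67: fwd
Round 4: pos4(id30) recv 86: fwd; pos5(id62) recv 67: fwd
After round 4: 2 messages still in flight

Answer: 2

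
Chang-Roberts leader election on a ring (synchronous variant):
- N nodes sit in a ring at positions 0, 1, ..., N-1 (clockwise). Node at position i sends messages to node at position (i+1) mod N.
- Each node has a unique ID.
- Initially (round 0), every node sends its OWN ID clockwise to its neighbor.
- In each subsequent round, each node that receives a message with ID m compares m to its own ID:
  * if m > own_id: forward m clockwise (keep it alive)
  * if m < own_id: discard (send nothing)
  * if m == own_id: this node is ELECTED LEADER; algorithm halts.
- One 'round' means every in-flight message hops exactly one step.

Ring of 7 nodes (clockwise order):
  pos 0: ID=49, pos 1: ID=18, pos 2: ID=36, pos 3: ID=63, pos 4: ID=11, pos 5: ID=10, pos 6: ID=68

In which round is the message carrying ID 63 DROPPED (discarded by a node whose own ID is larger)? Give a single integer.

Answer: 3

Derivation:
Round 1: pos1(id18) recv 49: fwd; pos2(id36) recv 18: drop; pos3(id63) recv 36: drop; pos4(id11) recv 63: fwd; pos5(id10) recv 11: fwd; pos6(id68) recv 10: drop; pos0(id49) recv 68: fwd
Round 2: pos2(id36) recv 49: fwd; pos5(id10) recv 63: fwd; pos6(id68) recv 11: drop; pos1(id18) recv 68: fwd
Round 3: pos3(id63) recv 49: drop; pos6(id68) recv 63: drop; pos2(id36) recv 68: fwd
Round 4: pos3(id63) recv 68: fwd
Round 5: pos4(id11) recv 68: fwd
Round 6: pos5(id10) recv 68: fwd
Round 7: pos6(id68) recv 68: ELECTED
Message ID 63 originates at pos 3; dropped at pos 6 in round 3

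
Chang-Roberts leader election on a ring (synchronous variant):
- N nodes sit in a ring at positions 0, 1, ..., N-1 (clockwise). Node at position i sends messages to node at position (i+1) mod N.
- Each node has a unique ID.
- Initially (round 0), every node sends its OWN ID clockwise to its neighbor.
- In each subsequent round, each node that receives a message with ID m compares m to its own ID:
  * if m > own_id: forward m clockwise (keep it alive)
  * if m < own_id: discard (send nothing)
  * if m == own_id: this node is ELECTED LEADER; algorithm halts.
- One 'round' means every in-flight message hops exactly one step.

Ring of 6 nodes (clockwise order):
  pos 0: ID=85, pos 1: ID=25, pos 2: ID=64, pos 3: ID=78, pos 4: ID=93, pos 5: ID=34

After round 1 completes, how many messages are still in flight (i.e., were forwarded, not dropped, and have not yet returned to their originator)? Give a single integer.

Round 1: pos1(id25) recv 85: fwd; pos2(id64) recv 25: drop; pos3(id78) recv 64: drop; pos4(id93) recv 78: drop; pos5(id34) recv 93: fwd; pos0(id85) recv 34: drop
After round 1: 2 messages still in flight

Answer: 2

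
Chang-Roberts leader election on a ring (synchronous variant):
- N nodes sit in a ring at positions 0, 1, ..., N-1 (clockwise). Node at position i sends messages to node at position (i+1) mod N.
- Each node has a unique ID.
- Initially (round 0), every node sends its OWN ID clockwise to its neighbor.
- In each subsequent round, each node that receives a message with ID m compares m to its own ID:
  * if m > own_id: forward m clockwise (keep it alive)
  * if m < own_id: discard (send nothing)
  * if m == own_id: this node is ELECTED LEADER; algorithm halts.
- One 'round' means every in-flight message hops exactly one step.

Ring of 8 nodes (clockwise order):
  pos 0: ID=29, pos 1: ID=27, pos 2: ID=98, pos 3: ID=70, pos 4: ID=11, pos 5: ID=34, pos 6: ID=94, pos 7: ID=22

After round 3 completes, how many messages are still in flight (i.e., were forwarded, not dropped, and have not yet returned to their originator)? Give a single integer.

Answer: 2

Derivation:
Round 1: pos1(id27) recv 29: fwd; pos2(id98) recv 27: drop; pos3(id70) recv 98: fwd; pos4(id11) recv 70: fwd; pos5(id34) recv 11: drop; pos6(id94) recv 34: drop; pos7(id22) recv 94: fwd; pos0(id29) recv 22: drop
Round 2: pos2(id98) recv 29: drop; pos4(id11) recv 98: fwd; pos5(id34) recv 70: fwd; pos0(id29) recv 94: fwd
Round 3: pos5(id34) recv 98: fwd; pos6(id94) recv 70: drop; pos1(id27) recv 94: fwd
After round 3: 2 messages still in flight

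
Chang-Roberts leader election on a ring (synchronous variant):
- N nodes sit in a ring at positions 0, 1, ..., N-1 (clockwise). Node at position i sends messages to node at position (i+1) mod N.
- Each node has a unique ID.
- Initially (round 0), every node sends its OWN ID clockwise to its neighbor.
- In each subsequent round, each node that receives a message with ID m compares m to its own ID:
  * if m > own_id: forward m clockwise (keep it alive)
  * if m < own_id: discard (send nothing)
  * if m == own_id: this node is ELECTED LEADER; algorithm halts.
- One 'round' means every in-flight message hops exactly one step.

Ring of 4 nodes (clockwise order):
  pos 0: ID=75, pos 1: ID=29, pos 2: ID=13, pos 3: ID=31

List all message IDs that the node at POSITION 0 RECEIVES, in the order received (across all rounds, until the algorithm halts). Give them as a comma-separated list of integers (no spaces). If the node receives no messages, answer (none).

Answer: 31,75

Derivation:
Round 1: pos1(id29) recv 75: fwd; pos2(id13) recv 29: fwd; pos3(id31) recv 13: drop; pos0(id75) recv 31: drop
Round 2: pos2(id13) recv 75: fwd; pos3(id31) recv 29: drop
Round 3: pos3(id31) recv 75: fwd
Round 4: pos0(id75) recv 75: ELECTED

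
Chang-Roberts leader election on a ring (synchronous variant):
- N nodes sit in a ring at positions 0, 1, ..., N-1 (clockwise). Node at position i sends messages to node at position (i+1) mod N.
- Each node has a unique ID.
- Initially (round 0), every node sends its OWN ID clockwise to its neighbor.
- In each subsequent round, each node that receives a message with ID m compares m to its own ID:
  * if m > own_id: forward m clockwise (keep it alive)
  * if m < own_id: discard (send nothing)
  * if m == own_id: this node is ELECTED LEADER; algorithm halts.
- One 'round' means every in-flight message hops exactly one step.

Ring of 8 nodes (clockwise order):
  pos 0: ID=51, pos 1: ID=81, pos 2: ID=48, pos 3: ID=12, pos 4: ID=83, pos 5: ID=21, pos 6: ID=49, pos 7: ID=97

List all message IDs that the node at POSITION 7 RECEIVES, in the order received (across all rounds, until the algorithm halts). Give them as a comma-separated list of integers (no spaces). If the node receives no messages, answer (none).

Answer: 49,83,97

Derivation:
Round 1: pos1(id81) recv 51: drop; pos2(id48) recv 81: fwd; pos3(id12) recv 48: fwd; pos4(id83) recv 12: drop; pos5(id21) recv 83: fwd; pos6(id49) recv 21: drop; pos7(id97) recv 49: drop; pos0(id51) recv 97: fwd
Round 2: pos3(id12) recv 81: fwd; pos4(id83) recv 48: drop; pos6(id49) recv 83: fwd; pos1(id81) recv 97: fwd
Round 3: pos4(id83) recv 81: drop; pos7(id97) recv 83: drop; pos2(id48) recv 97: fwd
Round 4: pos3(id12) recv 97: fwd
Round 5: pos4(id83) recv 97: fwd
Round 6: pos5(id21) recv 97: fwd
Round 7: pos6(id49) recv 97: fwd
Round 8: pos7(id97) recv 97: ELECTED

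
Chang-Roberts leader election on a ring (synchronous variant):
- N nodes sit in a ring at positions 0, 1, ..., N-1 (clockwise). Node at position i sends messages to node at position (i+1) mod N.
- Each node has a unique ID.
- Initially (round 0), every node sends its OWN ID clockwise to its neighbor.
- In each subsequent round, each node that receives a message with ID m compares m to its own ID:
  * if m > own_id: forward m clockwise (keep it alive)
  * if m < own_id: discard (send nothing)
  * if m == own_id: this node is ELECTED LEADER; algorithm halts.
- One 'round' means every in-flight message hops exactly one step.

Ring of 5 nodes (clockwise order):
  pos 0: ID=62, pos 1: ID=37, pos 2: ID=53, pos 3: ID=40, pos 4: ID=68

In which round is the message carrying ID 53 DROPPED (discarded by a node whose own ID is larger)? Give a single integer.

Answer: 2

Derivation:
Round 1: pos1(id37) recv 62: fwd; pos2(id53) recv 37: drop; pos3(id40) recv 53: fwd; pos4(id68) recv 40: drop; pos0(id62) recv 68: fwd
Round 2: pos2(id53) recv 62: fwd; pos4(id68) recv 53: drop; pos1(id37) recv 68: fwd
Round 3: pos3(id40) recv 62: fwd; pos2(id53) recv 68: fwd
Round 4: pos4(id68) recv 62: drop; pos3(id40) recv 68: fwd
Round 5: pos4(id68) recv 68: ELECTED
Message ID 53 originates at pos 2; dropped at pos 4 in round 2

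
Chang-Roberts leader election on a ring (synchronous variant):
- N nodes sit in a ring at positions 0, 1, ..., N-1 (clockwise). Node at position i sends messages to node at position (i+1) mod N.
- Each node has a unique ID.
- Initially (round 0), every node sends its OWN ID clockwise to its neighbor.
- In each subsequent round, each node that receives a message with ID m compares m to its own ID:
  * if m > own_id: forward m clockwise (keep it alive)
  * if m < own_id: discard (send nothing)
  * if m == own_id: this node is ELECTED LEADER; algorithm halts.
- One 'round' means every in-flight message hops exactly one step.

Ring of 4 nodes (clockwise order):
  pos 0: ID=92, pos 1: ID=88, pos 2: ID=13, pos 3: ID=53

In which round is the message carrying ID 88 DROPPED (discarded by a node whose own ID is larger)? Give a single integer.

Answer: 3

Derivation:
Round 1: pos1(id88) recv 92: fwd; pos2(id13) recv 88: fwd; pos3(id53) recv 13: drop; pos0(id92) recv 53: drop
Round 2: pos2(id13) recv 92: fwd; pos3(id53) recv 88: fwd
Round 3: pos3(id53) recv 92: fwd; pos0(id92) recv 88: drop
Round 4: pos0(id92) recv 92: ELECTED
Message ID 88 originates at pos 1; dropped at pos 0 in round 3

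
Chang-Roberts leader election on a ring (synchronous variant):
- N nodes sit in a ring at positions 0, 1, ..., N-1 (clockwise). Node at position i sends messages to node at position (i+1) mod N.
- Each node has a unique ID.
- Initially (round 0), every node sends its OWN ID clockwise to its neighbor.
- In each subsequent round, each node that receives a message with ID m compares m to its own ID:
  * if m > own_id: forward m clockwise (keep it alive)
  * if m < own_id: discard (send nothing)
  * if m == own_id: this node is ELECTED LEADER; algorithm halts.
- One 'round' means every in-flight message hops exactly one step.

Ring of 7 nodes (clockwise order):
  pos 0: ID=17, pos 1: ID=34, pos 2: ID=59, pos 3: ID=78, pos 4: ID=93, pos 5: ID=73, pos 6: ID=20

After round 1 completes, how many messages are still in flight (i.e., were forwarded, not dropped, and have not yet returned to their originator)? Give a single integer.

Round 1: pos1(id34) recv 17: drop; pos2(id59) recv 34: drop; pos3(id78) recv 59: drop; pos4(id93) recv 78: drop; pos5(id73) recv 93: fwd; pos6(id20) recv 73: fwd; pos0(id17) recv 20: fwd
After round 1: 3 messages still in flight

Answer: 3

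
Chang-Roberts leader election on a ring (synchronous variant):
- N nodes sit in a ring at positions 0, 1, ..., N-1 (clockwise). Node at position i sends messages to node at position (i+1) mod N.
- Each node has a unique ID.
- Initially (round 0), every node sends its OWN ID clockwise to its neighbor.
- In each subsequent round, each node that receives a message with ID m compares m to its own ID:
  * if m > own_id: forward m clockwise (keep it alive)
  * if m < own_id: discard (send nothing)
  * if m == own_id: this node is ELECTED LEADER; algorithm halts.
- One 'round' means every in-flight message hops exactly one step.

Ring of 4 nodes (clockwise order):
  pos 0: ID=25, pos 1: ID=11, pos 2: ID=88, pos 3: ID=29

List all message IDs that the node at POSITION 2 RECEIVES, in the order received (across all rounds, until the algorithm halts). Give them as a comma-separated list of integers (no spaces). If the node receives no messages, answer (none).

Round 1: pos1(id11) recv 25: fwd; pos2(id88) recv 11: drop; pos3(id29) recv 88: fwd; pos0(id25) recv 29: fwd
Round 2: pos2(id88) recv 25: drop; pos0(id25) recv 88: fwd; pos1(id11) recv 29: fwd
Round 3: pos1(id11) recv 88: fwd; pos2(id88) recv 29: drop
Round 4: pos2(id88) recv 88: ELECTED

Answer: 11,25,29,88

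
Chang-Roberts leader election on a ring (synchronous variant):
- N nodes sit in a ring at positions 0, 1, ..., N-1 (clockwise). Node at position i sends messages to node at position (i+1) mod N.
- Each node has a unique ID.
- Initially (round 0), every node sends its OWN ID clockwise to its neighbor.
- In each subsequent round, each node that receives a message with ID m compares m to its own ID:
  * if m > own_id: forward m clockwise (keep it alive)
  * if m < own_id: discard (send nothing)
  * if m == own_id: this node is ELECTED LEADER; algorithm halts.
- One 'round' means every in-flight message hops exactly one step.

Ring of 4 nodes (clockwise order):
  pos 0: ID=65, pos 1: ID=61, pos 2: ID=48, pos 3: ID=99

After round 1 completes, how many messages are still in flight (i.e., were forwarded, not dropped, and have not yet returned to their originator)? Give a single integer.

Answer: 3

Derivation:
Round 1: pos1(id61) recv 65: fwd; pos2(id48) recv 61: fwd; pos3(id99) recv 48: drop; pos0(id65) recv 99: fwd
After round 1: 3 messages still in flight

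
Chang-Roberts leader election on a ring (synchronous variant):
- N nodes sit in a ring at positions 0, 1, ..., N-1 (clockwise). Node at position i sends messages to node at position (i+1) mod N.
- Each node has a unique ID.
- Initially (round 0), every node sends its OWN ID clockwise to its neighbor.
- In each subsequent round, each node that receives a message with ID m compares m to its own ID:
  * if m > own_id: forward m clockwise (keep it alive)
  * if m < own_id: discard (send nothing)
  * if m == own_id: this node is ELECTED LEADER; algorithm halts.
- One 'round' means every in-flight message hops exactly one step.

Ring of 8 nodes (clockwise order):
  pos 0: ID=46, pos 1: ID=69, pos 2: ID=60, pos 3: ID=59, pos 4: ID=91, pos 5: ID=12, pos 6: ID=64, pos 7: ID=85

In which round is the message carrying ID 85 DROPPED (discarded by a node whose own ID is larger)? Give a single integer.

Round 1: pos1(id69) recv 46: drop; pos2(id60) recv 69: fwd; pos3(id59) recv 60: fwd; pos4(id91) recv 59: drop; pos5(id12) recv 91: fwd; pos6(id64) recv 12: drop; pos7(id85) recv 64: drop; pos0(id46) recv 85: fwd
Round 2: pos3(id59) recv 69: fwd; pos4(id91) recv 60: drop; pos6(id64) recv 91: fwd; pos1(id69) recv 85: fwd
Round 3: pos4(id91) recv 69: drop; pos7(id85) recv 91: fwd; pos2(id60) recv 85: fwd
Round 4: pos0(id46) recv 91: fwd; pos3(id59) recv 85: fwd
Round 5: pos1(id69) recv 91: fwd; pos4(id91) recv 85: drop
Round 6: pos2(id60) recv 91: fwd
Round 7: pos3(id59) recv 91: fwd
Round 8: pos4(id91) recv 91: ELECTED
Message ID 85 originates at pos 7; dropped at pos 4 in round 5

Answer: 5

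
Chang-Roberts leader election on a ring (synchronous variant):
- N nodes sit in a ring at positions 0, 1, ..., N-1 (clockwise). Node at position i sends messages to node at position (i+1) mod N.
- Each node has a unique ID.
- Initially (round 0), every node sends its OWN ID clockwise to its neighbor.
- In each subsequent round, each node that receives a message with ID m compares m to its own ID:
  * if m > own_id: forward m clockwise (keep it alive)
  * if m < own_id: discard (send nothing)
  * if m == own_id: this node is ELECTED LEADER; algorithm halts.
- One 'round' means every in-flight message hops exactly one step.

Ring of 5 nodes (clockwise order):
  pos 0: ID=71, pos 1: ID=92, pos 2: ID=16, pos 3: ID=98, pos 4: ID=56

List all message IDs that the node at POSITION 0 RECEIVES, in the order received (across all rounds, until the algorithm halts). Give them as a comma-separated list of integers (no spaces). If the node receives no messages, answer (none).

Answer: 56,98

Derivation:
Round 1: pos1(id92) recv 71: drop; pos2(id16) recv 92: fwd; pos3(id98) recv 16: drop; pos4(id56) recv 98: fwd; pos0(id71) recv 56: drop
Round 2: pos3(id98) recv 92: drop; pos0(id71) recv 98: fwd
Round 3: pos1(id92) recv 98: fwd
Round 4: pos2(id16) recv 98: fwd
Round 5: pos3(id98) recv 98: ELECTED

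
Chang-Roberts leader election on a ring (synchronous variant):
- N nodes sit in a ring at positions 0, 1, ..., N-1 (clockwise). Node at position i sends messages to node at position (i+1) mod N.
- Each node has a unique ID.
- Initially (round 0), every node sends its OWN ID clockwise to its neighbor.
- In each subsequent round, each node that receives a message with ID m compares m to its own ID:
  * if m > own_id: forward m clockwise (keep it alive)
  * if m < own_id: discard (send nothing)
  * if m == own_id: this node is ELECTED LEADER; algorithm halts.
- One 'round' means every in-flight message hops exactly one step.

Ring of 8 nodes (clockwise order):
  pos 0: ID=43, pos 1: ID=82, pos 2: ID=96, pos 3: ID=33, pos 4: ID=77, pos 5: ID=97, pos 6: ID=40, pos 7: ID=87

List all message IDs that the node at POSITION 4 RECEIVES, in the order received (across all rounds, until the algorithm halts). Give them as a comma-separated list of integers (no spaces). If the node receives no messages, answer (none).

Answer: 33,96,97

Derivation:
Round 1: pos1(id82) recv 43: drop; pos2(id96) recv 82: drop; pos3(id33) recv 96: fwd; pos4(id77) recv 33: drop; pos5(id97) recv 77: drop; pos6(id40) recv 97: fwd; pos7(id87) recv 40: drop; pos0(id43) recv 87: fwd
Round 2: pos4(id77) recv 96: fwd; pos7(id87) recv 97: fwd; pos1(id82) recv 87: fwd
Round 3: pos5(id97) recv 96: drop; pos0(id43) recv 97: fwd; pos2(id96) recv 87: drop
Round 4: pos1(id82) recv 97: fwd
Round 5: pos2(id96) recv 97: fwd
Round 6: pos3(id33) recv 97: fwd
Round 7: pos4(id77) recv 97: fwd
Round 8: pos5(id97) recv 97: ELECTED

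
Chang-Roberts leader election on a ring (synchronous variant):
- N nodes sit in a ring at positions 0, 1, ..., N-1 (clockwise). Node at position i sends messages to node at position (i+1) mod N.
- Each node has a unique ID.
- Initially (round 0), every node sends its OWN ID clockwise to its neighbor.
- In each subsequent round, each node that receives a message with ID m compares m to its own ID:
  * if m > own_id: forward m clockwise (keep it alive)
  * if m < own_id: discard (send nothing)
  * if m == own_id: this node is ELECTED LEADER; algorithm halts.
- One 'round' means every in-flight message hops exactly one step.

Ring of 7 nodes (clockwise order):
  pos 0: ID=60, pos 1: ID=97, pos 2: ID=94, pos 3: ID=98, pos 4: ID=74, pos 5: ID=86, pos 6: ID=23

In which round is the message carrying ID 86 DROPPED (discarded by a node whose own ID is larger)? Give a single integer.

Answer: 3

Derivation:
Round 1: pos1(id97) recv 60: drop; pos2(id94) recv 97: fwd; pos3(id98) recv 94: drop; pos4(id74) recv 98: fwd; pos5(id86) recv 74: drop; pos6(id23) recv 86: fwd; pos0(id60) recv 23: drop
Round 2: pos3(id98) recv 97: drop; pos5(id86) recv 98: fwd; pos0(id60) recv 86: fwd
Round 3: pos6(id23) recv 98: fwd; pos1(id97) recv 86: drop
Round 4: pos0(id60) recv 98: fwd
Round 5: pos1(id97) recv 98: fwd
Round 6: pos2(id94) recv 98: fwd
Round 7: pos3(id98) recv 98: ELECTED
Message ID 86 originates at pos 5; dropped at pos 1 in round 3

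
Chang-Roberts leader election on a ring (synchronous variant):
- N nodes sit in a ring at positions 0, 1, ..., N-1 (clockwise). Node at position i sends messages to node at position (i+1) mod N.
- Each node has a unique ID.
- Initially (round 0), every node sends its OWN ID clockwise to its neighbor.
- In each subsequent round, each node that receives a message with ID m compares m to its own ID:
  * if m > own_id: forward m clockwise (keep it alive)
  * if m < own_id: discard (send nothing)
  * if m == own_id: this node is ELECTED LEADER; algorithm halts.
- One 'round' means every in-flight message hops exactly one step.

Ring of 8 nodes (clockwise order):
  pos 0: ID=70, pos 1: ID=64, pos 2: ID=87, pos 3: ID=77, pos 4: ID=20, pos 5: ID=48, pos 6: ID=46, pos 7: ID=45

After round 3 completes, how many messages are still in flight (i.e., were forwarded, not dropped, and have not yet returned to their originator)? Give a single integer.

Round 1: pos1(id64) recv 70: fwd; pos2(id87) recv 64: drop; pos3(id77) recv 87: fwd; pos4(id20) recv 77: fwd; pos5(id48) recv 20: drop; pos6(id46) recv 48: fwd; pos7(id45) recv 46: fwd; pos0(id70) recv 45: drop
Round 2: pos2(id87) recv 70: drop; pos4(id20) recv 87: fwd; pos5(id48) recv 77: fwd; pos7(id45) recv 48: fwd; pos0(id70) recv 46: drop
Round 3: pos5(id48) recv 87: fwd; pos6(id46) recv 77: fwd; pos0(id70) recv 48: drop
After round 3: 2 messages still in flight

Answer: 2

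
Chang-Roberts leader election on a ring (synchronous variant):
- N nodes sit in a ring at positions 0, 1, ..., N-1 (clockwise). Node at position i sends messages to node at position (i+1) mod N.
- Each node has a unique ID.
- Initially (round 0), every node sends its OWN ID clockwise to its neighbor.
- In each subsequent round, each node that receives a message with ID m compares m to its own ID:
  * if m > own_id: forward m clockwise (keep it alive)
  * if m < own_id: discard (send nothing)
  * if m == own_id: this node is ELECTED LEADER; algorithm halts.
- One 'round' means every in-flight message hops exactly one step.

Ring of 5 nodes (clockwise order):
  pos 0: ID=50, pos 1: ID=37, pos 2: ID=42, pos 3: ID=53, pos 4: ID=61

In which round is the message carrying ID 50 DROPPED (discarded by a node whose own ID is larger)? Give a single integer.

Round 1: pos1(id37) recv 50: fwd; pos2(id42) recv 37: drop; pos3(id53) recv 42: drop; pos4(id61) recv 53: drop; pos0(id50) recv 61: fwd
Round 2: pos2(id42) recv 50: fwd; pos1(id37) recv 61: fwd
Round 3: pos3(id53) recv 50: drop; pos2(id42) recv 61: fwd
Round 4: pos3(id53) recv 61: fwd
Round 5: pos4(id61) recv 61: ELECTED
Message ID 50 originates at pos 0; dropped at pos 3 in round 3

Answer: 3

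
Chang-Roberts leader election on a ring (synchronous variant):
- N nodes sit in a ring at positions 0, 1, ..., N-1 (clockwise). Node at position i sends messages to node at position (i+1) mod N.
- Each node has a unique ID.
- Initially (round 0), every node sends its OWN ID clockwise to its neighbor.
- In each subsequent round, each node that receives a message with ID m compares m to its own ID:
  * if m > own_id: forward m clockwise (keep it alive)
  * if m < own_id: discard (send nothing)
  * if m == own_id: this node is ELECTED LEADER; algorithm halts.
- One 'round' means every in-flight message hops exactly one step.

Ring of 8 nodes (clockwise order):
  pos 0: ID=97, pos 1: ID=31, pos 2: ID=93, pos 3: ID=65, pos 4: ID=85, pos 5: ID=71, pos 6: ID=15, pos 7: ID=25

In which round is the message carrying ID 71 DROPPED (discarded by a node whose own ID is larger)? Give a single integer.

Answer: 3

Derivation:
Round 1: pos1(id31) recv 97: fwd; pos2(id93) recv 31: drop; pos3(id65) recv 93: fwd; pos4(id85) recv 65: drop; pos5(id71) recv 85: fwd; pos6(id15) recv 71: fwd; pos7(id25) recv 15: drop; pos0(id97) recv 25: drop
Round 2: pos2(id93) recv 97: fwd; pos4(id85) recv 93: fwd; pos6(id15) recv 85: fwd; pos7(id25) recv 71: fwd
Round 3: pos3(id65) recv 97: fwd; pos5(id71) recv 93: fwd; pos7(id25) recv 85: fwd; pos0(id97) recv 71: drop
Round 4: pos4(id85) recv 97: fwd; pos6(id15) recv 93: fwd; pos0(id97) recv 85: drop
Round 5: pos5(id71) recv 97: fwd; pos7(id25) recv 93: fwd
Round 6: pos6(id15) recv 97: fwd; pos0(id97) recv 93: drop
Round 7: pos7(id25) recv 97: fwd
Round 8: pos0(id97) recv 97: ELECTED
Message ID 71 originates at pos 5; dropped at pos 0 in round 3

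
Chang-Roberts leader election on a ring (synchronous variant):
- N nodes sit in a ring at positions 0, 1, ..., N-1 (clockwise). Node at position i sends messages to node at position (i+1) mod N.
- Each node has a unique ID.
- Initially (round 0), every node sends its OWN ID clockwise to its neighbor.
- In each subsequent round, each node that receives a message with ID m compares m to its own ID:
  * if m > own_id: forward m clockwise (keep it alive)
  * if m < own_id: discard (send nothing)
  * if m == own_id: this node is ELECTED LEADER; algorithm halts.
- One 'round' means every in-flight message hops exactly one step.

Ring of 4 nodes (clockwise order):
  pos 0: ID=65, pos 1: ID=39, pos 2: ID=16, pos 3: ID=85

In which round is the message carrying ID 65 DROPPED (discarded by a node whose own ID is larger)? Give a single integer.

Answer: 3

Derivation:
Round 1: pos1(id39) recv 65: fwd; pos2(id16) recv 39: fwd; pos3(id85) recv 16: drop; pos0(id65) recv 85: fwd
Round 2: pos2(id16) recv 65: fwd; pos3(id85) recv 39: drop; pos1(id39) recv 85: fwd
Round 3: pos3(id85) recv 65: drop; pos2(id16) recv 85: fwd
Round 4: pos3(id85) recv 85: ELECTED
Message ID 65 originates at pos 0; dropped at pos 3 in round 3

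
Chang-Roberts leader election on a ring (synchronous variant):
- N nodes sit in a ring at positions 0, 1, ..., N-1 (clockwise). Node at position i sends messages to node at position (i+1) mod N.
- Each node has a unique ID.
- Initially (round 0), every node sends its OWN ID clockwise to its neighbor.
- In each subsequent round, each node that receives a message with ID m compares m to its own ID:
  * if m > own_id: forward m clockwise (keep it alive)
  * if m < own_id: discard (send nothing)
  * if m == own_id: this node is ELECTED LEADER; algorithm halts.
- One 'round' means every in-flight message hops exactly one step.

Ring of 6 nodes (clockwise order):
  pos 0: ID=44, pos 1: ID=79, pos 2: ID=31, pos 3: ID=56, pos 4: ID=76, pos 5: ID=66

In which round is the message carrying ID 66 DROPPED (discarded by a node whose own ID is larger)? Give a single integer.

Answer: 2

Derivation:
Round 1: pos1(id79) recv 44: drop; pos2(id31) recv 79: fwd; pos3(id56) recv 31: drop; pos4(id76) recv 56: drop; pos5(id66) recv 76: fwd; pos0(id44) recv 66: fwd
Round 2: pos3(id56) recv 79: fwd; pos0(id44) recv 76: fwd; pos1(id79) recv 66: drop
Round 3: pos4(id76) recv 79: fwd; pos1(id79) recv 76: drop
Round 4: pos5(id66) recv 79: fwd
Round 5: pos0(id44) recv 79: fwd
Round 6: pos1(id79) recv 79: ELECTED
Message ID 66 originates at pos 5; dropped at pos 1 in round 2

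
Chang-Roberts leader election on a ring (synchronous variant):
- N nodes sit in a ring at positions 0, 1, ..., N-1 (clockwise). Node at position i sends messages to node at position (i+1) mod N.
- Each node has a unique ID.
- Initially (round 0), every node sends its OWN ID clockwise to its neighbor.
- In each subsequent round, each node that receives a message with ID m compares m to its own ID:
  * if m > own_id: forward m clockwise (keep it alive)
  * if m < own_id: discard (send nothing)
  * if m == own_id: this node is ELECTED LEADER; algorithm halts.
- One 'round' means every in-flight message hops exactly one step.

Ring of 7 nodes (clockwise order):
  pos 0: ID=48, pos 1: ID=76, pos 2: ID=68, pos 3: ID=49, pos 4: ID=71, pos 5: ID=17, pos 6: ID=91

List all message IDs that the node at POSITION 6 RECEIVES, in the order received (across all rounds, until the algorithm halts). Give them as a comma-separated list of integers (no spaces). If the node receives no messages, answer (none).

Answer: 17,71,76,91

Derivation:
Round 1: pos1(id76) recv 48: drop; pos2(id68) recv 76: fwd; pos3(id49) recv 68: fwd; pos4(id71) recv 49: drop; pos5(id17) recv 71: fwd; pos6(id91) recv 17: drop; pos0(id48) recv 91: fwd
Round 2: pos3(id49) recv 76: fwd; pos4(id71) recv 68: drop; pos6(id91) recv 71: drop; pos1(id76) recv 91: fwd
Round 3: pos4(id71) recv 76: fwd; pos2(id68) recv 91: fwd
Round 4: pos5(id17) recv 76: fwd; pos3(id49) recv 91: fwd
Round 5: pos6(id91) recv 76: drop; pos4(id71) recv 91: fwd
Round 6: pos5(id17) recv 91: fwd
Round 7: pos6(id91) recv 91: ELECTED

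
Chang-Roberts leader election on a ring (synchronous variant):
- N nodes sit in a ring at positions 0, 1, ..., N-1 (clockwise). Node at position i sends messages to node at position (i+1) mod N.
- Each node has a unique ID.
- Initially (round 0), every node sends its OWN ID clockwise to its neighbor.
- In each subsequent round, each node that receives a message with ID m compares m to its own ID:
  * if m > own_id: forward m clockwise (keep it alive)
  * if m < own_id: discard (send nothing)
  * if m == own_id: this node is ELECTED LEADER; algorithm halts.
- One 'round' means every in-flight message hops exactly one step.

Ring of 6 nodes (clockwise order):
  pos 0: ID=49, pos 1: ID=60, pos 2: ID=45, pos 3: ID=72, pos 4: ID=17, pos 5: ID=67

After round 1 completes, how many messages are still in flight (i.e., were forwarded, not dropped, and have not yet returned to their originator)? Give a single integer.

Answer: 3

Derivation:
Round 1: pos1(id60) recv 49: drop; pos2(id45) recv 60: fwd; pos3(id72) recv 45: drop; pos4(id17) recv 72: fwd; pos5(id67) recv 17: drop; pos0(id49) recv 67: fwd
After round 1: 3 messages still in flight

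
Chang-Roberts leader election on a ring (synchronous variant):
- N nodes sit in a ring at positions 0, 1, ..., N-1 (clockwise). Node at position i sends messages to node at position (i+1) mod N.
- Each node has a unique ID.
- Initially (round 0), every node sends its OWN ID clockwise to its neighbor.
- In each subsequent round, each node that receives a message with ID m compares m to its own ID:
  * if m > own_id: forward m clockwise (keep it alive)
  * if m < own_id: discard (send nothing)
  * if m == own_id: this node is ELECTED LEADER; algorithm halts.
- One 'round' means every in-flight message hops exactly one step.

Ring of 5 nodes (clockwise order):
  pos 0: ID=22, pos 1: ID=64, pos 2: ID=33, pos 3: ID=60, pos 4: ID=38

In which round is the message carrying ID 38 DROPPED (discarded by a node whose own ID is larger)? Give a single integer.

Round 1: pos1(id64) recv 22: drop; pos2(id33) recv 64: fwd; pos3(id60) recv 33: drop; pos4(id38) recv 60: fwd; pos0(id22) recv 38: fwd
Round 2: pos3(id60) recv 64: fwd; pos0(id22) recv 60: fwd; pos1(id64) recv 38: drop
Round 3: pos4(id38) recv 64: fwd; pos1(id64) recv 60: drop
Round 4: pos0(id22) recv 64: fwd
Round 5: pos1(id64) recv 64: ELECTED
Message ID 38 originates at pos 4; dropped at pos 1 in round 2

Answer: 2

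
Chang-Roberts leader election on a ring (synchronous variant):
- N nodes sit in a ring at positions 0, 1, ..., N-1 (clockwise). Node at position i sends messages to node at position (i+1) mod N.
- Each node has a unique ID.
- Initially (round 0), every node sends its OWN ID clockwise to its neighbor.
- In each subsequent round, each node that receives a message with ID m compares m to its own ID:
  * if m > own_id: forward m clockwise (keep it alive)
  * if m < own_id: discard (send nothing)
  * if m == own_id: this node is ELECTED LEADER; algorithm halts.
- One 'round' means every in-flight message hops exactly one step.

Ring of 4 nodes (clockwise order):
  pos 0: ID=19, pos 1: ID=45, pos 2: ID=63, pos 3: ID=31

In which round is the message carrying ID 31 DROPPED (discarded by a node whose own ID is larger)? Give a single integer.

Round 1: pos1(id45) recv 19: drop; pos2(id63) recv 45: drop; pos3(id31) recv 63: fwd; pos0(id19) recv 31: fwd
Round 2: pos0(id19) recv 63: fwd; pos1(id45) recv 31: drop
Round 3: pos1(id45) recv 63: fwd
Round 4: pos2(id63) recv 63: ELECTED
Message ID 31 originates at pos 3; dropped at pos 1 in round 2

Answer: 2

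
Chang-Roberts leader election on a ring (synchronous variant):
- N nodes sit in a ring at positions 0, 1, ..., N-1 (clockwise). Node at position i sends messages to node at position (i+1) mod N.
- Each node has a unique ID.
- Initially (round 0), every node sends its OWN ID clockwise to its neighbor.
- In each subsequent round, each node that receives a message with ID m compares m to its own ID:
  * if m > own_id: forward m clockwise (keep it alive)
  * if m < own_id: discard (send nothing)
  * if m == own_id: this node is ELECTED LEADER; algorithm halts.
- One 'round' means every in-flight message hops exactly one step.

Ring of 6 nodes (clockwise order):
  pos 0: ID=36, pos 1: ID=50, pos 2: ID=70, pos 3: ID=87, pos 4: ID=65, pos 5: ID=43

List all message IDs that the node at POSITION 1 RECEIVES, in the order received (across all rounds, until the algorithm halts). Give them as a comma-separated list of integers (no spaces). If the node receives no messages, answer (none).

Answer: 36,43,65,87

Derivation:
Round 1: pos1(id50) recv 36: drop; pos2(id70) recv 50: drop; pos3(id87) recv 70: drop; pos4(id65) recv 87: fwd; pos5(id43) recv 65: fwd; pos0(id36) recv 43: fwd
Round 2: pos5(id43) recv 87: fwd; pos0(id36) recv 65: fwd; pos1(id50) recv 43: drop
Round 3: pos0(id36) recv 87: fwd; pos1(id50) recv 65: fwd
Round 4: pos1(id50) recv 87: fwd; pos2(id70) recv 65: drop
Round 5: pos2(id70) recv 87: fwd
Round 6: pos3(id87) recv 87: ELECTED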